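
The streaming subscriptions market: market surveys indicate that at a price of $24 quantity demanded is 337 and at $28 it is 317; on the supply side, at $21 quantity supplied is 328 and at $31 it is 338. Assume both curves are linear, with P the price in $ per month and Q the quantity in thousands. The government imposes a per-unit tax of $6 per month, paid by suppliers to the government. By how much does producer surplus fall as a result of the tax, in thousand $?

Demand slope: (317 − 337)/(28 − 24) = -5, so Qd = 457 − 5P.
Supply slope: (338 − 328)/(31 − 21) = 1, so Qs = P + 307.
Before the tax: set 457 − 5P = P + 307 → P* = $25, Q* = 332.
With the tax collected from suppliers, supply shifts: Qs = (P − 6) + 307.
New equilibrium: consumers pay $26, suppliers receive $20, Q = 327. (Wedge: Pb − Ps = 6.)
ΔPS is the trapezoid between Q = 327 and Q = 332 of height $5: ½ · (332 + 327) · 5 = $1647.5.

Producer surplus falls by $1647.5 thousand.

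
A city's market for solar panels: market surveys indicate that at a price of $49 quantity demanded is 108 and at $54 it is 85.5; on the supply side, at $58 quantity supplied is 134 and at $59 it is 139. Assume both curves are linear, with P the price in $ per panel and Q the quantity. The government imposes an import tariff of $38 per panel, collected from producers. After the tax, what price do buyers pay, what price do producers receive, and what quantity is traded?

Buyers pay $71; producers receive $33; quantity = 9.

Demand slope: (85.5 − 108)/(54 − 49) = -4.5, so Qd = 328.5 − 4.5P.
Supply slope: (139 − 134)/(59 − 58) = 5, so Qs = 5P − 156.
Without the tax, 328.5 − 4.5P = 5P − 156 gives 9.5P = 484.5, so P* = $51 and Q* = 99.
With the tax collected from producers, supply shifts: Qs = 5(P − 38) − 156.
Solving gives Q = 9 with buyers paying $71 and producers receiving $33 (the $38 wedge).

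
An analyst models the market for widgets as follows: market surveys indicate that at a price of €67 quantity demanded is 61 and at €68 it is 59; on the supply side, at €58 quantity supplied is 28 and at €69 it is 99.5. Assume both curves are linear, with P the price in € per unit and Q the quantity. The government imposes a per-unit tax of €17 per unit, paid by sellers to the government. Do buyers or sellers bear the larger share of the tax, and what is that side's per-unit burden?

Demand slope: (59 − 61)/(68 − 67) = -2, so Qd = 195 − 2P.
Supply slope: (99.5 − 28)/(69 − 58) = 6.5, so Qs = 6.5P − 349.
Without the tax, 195 − 2P = 6.5P − 349 gives 8.5P = 544, so P* = €64 and Q* = 67.
With the tax collected from sellers, supply shifts: Qs = 6.5(P − 17) − 349.
New equilibrium: buyers pay €77, sellers receive €60, Q = 41. (Wedge: Pb − Ps = 17.)
Per-unit burden: buyers €13, sellers €4.
Buyers take the larger share because demand is less price-elastic here (demand slope 2 vs supply slope 6.5).
The less price-elastic side of the market bears the larger share of a per-unit tax.

Buyers bear the larger share: €13 per unit.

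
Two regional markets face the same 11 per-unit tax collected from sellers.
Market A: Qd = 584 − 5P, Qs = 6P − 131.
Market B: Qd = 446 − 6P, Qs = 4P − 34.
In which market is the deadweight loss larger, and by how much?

Market A: pre-tax P* = 65, Q* = 259; post-tax Q = 229; deadweight loss = 165.
Market B: pre-tax P* = 48, Q* = 158; post-tax Q = 131.6; deadweight loss = 145.2.
Difference: 165 vs 145.2 → market A is larger by 19.8.

Market A, by 19.8.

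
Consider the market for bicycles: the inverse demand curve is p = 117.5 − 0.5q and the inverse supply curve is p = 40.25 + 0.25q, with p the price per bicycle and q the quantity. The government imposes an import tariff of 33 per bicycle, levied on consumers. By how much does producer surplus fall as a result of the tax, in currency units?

Rewrite in direct form: qd = 235 − 2p and qs = 4p − 161.
Before the tax: set 235 − 2p = 4p − 161 → p* = 66, q* = 103.
With the tax collected from consumers, demand (in seller-price terms) shifts: qd = 235 − 2(p + 33).
Solving gives q = 59 with consumers paying 88 and producers receiving 55 (the 33 wedge).
ΔPS is the trapezoid between Q = 59 and Q = 103 of height 11: ½ · (103 + 59) · 11 = 891.

Producer surplus falls by 891.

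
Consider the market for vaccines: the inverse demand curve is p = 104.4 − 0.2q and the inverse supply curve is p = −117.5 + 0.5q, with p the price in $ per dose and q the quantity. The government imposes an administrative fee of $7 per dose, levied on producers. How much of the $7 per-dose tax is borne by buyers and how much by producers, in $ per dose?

Buyers bear $2 per dose; producers bear $5 per dose.

Rewrite in direct form: qd = 522 − 5p and qs = 2p + 235.
Without the tax, 522 − 5p = 2p + 235 gives 7p = 287, so p* = $41 and q* = 317.
With the tax collected from producers, supply shifts: qs = 2(p − 7) + 235.
Solving gives q = 307 with buyers paying $43 and producers receiving $36 (the $7 wedge).
Burden on buyers: $2; on producers: $5. (They sum to $7.)
The less price-elastic side of the market bears the larger share of a per-unit tax.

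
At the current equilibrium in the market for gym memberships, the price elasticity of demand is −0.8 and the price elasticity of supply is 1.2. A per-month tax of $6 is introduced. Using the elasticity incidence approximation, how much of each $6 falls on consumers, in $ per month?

Incidence ratio: consumers' share ≈ εs / (εs + |εd|) = 1.2 / (1.2 + 0.8) = 0.6.
So consumers bear ≈ 0.6 × $6 = $3.6; suppliers bear $2.4.

Consumers bear ≈ $3.6 per month.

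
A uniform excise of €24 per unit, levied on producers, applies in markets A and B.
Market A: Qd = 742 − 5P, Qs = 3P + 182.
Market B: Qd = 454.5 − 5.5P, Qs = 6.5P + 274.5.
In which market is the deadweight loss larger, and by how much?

Market A: pre-tax P* = €70, Q* = 392; post-tax Q = 347; deadweight loss = €540.
Market B: pre-tax P* = €15, Q* = 372; post-tax Q = 300.5; deadweight loss = €858.
Difference: €540 vs €858 → market B is larger by €318.

Market B, by €318.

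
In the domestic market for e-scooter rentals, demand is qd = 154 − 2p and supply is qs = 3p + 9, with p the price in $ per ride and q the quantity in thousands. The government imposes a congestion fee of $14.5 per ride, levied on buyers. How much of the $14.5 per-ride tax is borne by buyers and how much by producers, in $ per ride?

Before the tax: set 154 − 2p = 3p + 9 → p* = $29, q* = 96.
With the tax collected from buyers, demand (in seller-price terms) shifts: qd = 154 − 2(p + 14.5).
Solving gives q = 78.6 with buyers paying $37.7 and producers receiving $23.2 (the $14.5 wedge).
Burden on buyers: $8.7; on producers: $5.8. (They sum to $14.5.)

Buyers bear $8.7 per ride; producers bear $5.8 per ride.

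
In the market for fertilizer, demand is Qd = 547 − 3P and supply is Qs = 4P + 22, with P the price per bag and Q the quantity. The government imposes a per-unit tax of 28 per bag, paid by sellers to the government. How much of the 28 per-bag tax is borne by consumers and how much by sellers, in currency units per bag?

Consumers bear 16 per bag; sellers bear 12 per bag.

Before the tax: set 547 − 3P = 4P + 22 → P* = 75, Q* = 322.
With the tax collected from sellers, supply shifts: Qs = 4(P − 28) + 22.
Solving gives Q = 274 with consumers paying 91 and sellers receiving 63 (the 28 wedge).
Burden on consumers: 16; on sellers: 12. (They sum to 28.)
The less price-elastic side of the market bears the larger share of a per-unit tax.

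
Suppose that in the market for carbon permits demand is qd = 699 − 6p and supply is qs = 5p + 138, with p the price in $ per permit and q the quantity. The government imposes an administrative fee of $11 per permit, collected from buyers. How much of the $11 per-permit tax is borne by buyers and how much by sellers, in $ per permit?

Before the tax: set 699 − 6p = 5p + 138 → p* = $51, q* = 393.
With the tax collected from buyers, demand (in seller-price terms) shifts: qd = 699 − 6(p + 11).
Solving gives q = 363 with buyers paying $56 and sellers receiving $45 (the $11 wedge).
Burden on buyers: $5; on sellers: $6. (They sum to $11.)
The less price-elastic side of the market bears the larger share of a per-unit tax.

Buyers bear $5 per permit; sellers bear $6 per permit.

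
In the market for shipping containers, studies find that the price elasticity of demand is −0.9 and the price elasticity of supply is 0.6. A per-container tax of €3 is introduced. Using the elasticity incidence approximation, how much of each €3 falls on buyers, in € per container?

Buyers bear ≈ €1.2 per container.

Incidence ratio: buyers' share ≈ εs / (εs + |εd|) = 0.6 / (0.6 + 0.9) = 0.4.
So buyers bear ≈ 0.4 × €3 = €1.2; suppliers bear €1.8.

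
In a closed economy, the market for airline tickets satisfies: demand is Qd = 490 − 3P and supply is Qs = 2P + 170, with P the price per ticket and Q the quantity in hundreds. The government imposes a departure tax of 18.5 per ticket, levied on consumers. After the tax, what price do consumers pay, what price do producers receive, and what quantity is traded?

Before the tax: set 490 − 3P = 2P + 170 → P* = 64, Q* = 298.
With the tax collected from consumers, demand (in seller-price terms) shifts: Qd = 490 − 3(P + 18.5).
Solving gives Q = 275.8 with consumers paying 71.4 and producers receiving 52.9 (the 18.5 wedge).

Consumers pay 71.4; producers receive 52.9; quantity = 275.8.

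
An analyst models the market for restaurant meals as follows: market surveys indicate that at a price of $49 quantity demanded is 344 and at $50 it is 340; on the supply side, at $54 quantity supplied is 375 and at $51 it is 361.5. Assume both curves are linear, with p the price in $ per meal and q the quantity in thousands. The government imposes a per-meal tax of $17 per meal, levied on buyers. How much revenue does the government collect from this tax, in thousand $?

Tax revenue = $5304 thousand.

Demand slope: (340 − 344)/(50 − 49) = -4, so qd = 540 − 4p.
Supply slope: (361.5 − 375)/(51 − 54) = 4.5, so qs = 4.5p + 132.
Before the tax: set 540 − 4p = 4.5p + 132 → p* = $48, q* = 348.
With the tax collected from buyers, demand (in seller-price terms) shifts: qd = 540 − 4(p + 17).
New equilibrium: buyers pay $57, sellers receive $40, q = 312. (Wedge: pb − ps = 17.)
Revenue = t · Q = 17 · 312 = $5304.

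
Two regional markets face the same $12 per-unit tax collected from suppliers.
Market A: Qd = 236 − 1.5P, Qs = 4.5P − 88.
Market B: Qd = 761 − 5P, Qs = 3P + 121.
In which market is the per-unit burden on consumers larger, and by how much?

Market A: pre-tax P* = $54, Q* = 155; post-tax Q = 141.5; per-unit burden on consumers = $9.
Market B: pre-tax P* = $80, Q* = 361; post-tax Q = 338.5; per-unit burden on consumers = $4.5.
Difference: $9 vs $4.5 → market A is larger by $4.5.

Market A, by $4.5.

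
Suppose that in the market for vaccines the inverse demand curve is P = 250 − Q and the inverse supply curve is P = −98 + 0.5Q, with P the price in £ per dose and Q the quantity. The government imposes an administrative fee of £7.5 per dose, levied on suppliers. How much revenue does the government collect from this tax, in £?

Tax revenue = £1702.5.

Rewrite in direct form: Qd = 250 − P and Qs = 2P + 196.
Without the tax, 250 − P = 2P + 196 gives 3P = 54, so P* = £18 and Q* = 232.
With the tax collected from suppliers, supply shifts: Qs = 2(P − 7.5) + 196.
New equilibrium: consumers pay £23, suppliers receive £15.5, Q = 227. (Wedge: Pb − Ps = 7.5.)
Revenue = t · Q = 7.5 · 227 = £1702.5.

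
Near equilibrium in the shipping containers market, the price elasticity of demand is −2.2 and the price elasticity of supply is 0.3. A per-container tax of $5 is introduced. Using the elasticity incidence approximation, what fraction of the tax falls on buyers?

Buyers' share ≈ 0.12.

Incidence ratio: buyers' share ≈ εs / (εs + |εd|) = 0.3 / (0.3 + 2.2) = 0.12.
Supply is the less elastic side, so buyers bear the smaller share.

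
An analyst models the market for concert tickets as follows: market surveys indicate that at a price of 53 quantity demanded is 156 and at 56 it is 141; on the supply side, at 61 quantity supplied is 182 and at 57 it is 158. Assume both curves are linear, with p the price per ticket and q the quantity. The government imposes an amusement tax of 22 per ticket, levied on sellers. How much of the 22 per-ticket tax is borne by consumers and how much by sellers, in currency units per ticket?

Consumers bear 12 per ticket; sellers bear 10 per ticket.

Demand slope: (141 − 156)/(56 − 53) = -5, so qd = 421 − 5p.
Supply slope: (158 − 182)/(57 − 61) = 6, so qs = 6p − 184.
Before the tax: set 421 − 5p = 6p − 184 → p* = 55, q* = 146.
With the tax collected from sellers, supply shifts: qs = 6(p − 22) − 184.
Solving gives q = 86 with consumers paying 67 and sellers receiving 45 (the 22 wedge).
Burden on consumers: 12; on sellers: 10. (They sum to 22.)
The less price-elastic side of the market bears the larger share of a per-unit tax.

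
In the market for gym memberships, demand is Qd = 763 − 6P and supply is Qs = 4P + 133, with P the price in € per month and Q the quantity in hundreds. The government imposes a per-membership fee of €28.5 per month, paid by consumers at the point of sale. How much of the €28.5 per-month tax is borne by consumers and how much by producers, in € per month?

Without the tax, 763 − 6P = 4P + 133 gives 10P = 630, so P* = €63 and Q* = 385.
With the tax collected from consumers, demand (in seller-price terms) shifts: Qd = 763 − 6(P + 28.5).
Solving gives Q = 316.6 with consumers paying €74.4 and producers receiving €45.9 (the €28.5 wedge).
Burden on consumers: €11.4; on producers: €17.1. (They sum to €28.5.)
The less price-elastic side of the market bears the larger share of a per-unit tax.

Consumers bear €11.4 per month; producers bear €17.1 per month.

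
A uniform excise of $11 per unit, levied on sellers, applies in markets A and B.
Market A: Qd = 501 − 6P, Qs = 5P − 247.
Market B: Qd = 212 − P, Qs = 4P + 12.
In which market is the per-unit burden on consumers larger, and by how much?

Market A: pre-tax P* = $68, Q* = 93; post-tax Q = 63; per-unit burden on consumers = $5.
Market B: pre-tax P* = $40, Q* = 172; post-tax Q = 163.2; per-unit burden on consumers = $8.8.
Difference: $5 vs $8.8 → market B is larger by $3.8.

Market B, by $3.8.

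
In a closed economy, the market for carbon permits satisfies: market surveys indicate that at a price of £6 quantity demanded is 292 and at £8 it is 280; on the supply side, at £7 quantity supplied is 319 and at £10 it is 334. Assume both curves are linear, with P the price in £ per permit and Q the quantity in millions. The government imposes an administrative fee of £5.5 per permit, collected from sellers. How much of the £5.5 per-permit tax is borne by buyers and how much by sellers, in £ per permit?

Demand slope: (280 − 292)/(8 − 6) = -6, so Qd = 328 − 6P.
Supply slope: (334 − 319)/(10 − 7) = 5, so Qs = 5P + 284.
Without the tax, 328 − 6P = 5P + 284 gives 11P = 44, so P* = £4 and Q* = 304.
With the tax collected from sellers, supply shifts: Qs = 5(P − 5.5) + 284.
Solving gives Q = 289 with buyers paying £6.5 and sellers receiving £1 (the £5.5 wedge).
Burden on buyers: £2.5; on sellers: £3. (They sum to £5.5.)

Buyers bear £2.5 per permit; sellers bear £3 per permit.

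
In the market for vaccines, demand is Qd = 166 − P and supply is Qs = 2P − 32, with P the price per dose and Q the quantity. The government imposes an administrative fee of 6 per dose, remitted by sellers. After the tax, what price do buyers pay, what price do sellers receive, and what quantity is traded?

Buyers pay 70; sellers receive 64; quantity = 96.

Before the tax: set 166 − P = 2P − 32 → P* = 66, Q* = 100.
With the tax collected from sellers, supply shifts: Qs = 2(P − 6) − 32.
New equilibrium: buyers pay 70, sellers receive 64, Q = 96. (Wedge: Pb − Ps = 6.)
The less price-elastic side of the market bears the larger share of a per-unit tax.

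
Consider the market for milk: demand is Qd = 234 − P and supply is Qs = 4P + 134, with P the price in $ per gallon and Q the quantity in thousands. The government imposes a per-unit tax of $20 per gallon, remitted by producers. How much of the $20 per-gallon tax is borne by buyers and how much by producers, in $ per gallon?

Buyers bear $16 per gallon; producers bear $4 per gallon.

Without the tax, 234 − P = 4P + 134 gives 5P = 100, so P* = $20 and Q* = 214.
With the tax collected from producers, supply shifts: Qs = 4(P − 20) + 134.
New equilibrium: buyers pay $36, producers receive $16, Q = 198. (Wedge: Pb − Ps = 20.)
Burden on buyers: $16; on producers: $4. (They sum to $20.)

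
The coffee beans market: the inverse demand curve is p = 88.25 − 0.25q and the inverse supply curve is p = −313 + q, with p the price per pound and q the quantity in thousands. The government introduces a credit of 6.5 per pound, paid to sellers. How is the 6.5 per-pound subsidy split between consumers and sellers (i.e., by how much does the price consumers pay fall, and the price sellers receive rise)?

Consumers gain 1.3 per pound; sellers gain 5.2 per pound.

Rewrite in direct form: qd = 353 − 4p and qs = p + 313.
Without the subsidy, 353 − 4p = p + 313 gives 5p = 40, so p* = 8 and q* = 321.
With a per-unit subsidy paid to sellers, each receives p + 6.5 per unit sold, so supply becomes qs = (p + 6.5) + 313.
New equilibrium: consumers pay 6.7, sellers receive 13.2, q = 326.2. (Wedge: pb − ps = −6.5.)
Gain to consumers: 1.3; to sellers: 5.2. (They sum to 6.5.)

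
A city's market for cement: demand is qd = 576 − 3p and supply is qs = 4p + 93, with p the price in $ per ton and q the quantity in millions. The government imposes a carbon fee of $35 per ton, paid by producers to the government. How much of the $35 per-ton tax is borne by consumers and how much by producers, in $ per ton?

Without the tax, 576 − 3p = 4p + 93 gives 7p = 483, so p* = $69 and q* = 369.
With the tax collected from producers, supply shifts: qs = 4(p − 35) + 93.
New equilibrium: consumers pay $89, producers receive $54, q = 309. (Wedge: pb − ps = 35.)
Burden on consumers: $20; on producers: $15. (They sum to $35.)

Consumers bear $20 per ton; producers bear $15 per ton.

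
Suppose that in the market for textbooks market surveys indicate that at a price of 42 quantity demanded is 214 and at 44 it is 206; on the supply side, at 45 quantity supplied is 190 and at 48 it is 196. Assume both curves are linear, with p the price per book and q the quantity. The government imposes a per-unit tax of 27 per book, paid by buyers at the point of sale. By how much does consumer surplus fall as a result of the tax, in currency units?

Demand slope: (206 − 214)/(44 − 42) = -4, so qd = 382 − 4p.
Supply slope: (196 − 190)/(48 − 45) = 2, so qs = 2p + 100.
Without the tax, 382 − 4p = 2p + 100 gives 6p = 282, so p* = 47 and q* = 194.
With the tax collected from buyers, demand (in seller-price terms) shifts: qd = 382 − 4(p + 27).
New equilibrium: buyers pay 56, sellers receive 29, q = 158. (Wedge: pb − ps = 27.)
ΔCS is the trapezoid between Q = 158 and Q = 194 of height 9: ½ · (194 + 158) · 9 = 1584.

Consumer surplus falls by 1584.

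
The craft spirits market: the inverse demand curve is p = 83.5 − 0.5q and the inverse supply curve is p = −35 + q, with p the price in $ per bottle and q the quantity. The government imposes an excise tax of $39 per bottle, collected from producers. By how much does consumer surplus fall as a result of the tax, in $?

Consumer surplus falls by $858.

Rewrite in direct form: qd = 167 − 2p and qs = p + 35.
Without the tax, 167 − 2p = p + 35 gives 3p = 132, so p* = $44 and q* = 79.
With the tax collected from producers, supply shifts: qs = (p − 39) + 35.
Solving gives q = 53 with consumers paying $57 and producers receiving $18 (the $39 wedge).
ΔCS is the trapezoid between Q = 53 and Q = 79 of height $13: ½ · (79 + 53) · 13 = $858.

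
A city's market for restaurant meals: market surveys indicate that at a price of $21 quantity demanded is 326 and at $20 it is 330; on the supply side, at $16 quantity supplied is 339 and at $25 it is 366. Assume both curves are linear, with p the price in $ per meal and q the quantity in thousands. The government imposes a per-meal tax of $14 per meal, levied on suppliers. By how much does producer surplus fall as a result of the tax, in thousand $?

Demand slope: (330 − 326)/(20 − 21) = -4, so qd = 410 − 4p.
Supply slope: (366 − 339)/(25 − 16) = 3, so qs = 3p + 291.
Before the tax: set 410 − 4p = 3p + 291 → p* = $17, q* = 342.
With the tax collected from suppliers, supply shifts: qs = 3(p − 14) + 291.
New equilibrium: buyers pay $23, suppliers receive $9, q = 318. (Wedge: pb − ps = 14.)
ΔPS is the trapezoid between Q = 318 and Q = 342 of height $8: ½ · (342 + 318) · 8 = $2640.

Producer surplus falls by $2640 thousand.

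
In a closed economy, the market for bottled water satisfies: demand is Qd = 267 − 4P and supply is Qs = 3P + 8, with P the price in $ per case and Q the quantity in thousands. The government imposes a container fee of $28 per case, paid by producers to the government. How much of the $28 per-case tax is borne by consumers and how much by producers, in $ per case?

Without the tax, 267 − 4P = 3P + 8 gives 7P = 259, so P* = $37 and Q* = 119.
With the tax collected from producers, supply shifts: Qs = 3(P − 28) + 8.
Solving gives Q = 71 with consumers paying $49 and producers receiving $21 (the $28 wedge).
Burden on consumers: $12; on producers: $16. (They sum to $28.)
The less price-elastic side of the market bears the larger share of a per-unit tax.

Consumers bear $12 per case; producers bear $16 per case.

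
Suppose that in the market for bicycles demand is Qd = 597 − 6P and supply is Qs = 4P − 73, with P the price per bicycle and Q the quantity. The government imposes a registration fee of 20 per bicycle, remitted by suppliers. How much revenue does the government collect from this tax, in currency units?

Without the tax, 597 − 6P = 4P − 73 gives 10P = 670, so P* = 67 and Q* = 195.
With the tax collected from suppliers, supply shifts: Qs = 4(P − 20) − 73.
Solving gives Q = 147 with consumers paying 75 and suppliers receiving 55 (the 20 wedge).
Revenue = t · Q = 20 · 147 = 2940.

Tax revenue = 2940.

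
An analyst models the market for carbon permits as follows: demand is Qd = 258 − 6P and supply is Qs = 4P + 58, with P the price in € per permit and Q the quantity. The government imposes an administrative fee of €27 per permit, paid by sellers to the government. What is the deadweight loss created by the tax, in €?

Deadweight loss = €874.8.

Without the tax, 258 − 6P = 4P + 58 gives 10P = 200, so P* = €20 and Q* = 138.
With the tax collected from sellers, supply shifts: Qs = 4(P − 27) + 58.
New equilibrium: buyers pay €30.8, sellers receive €3.8, Q = 73.2. (Wedge: Pb − Ps = 27.)
Quantity falls by |ΔQ| = |138 − 73.2| = 64.8.
DWL = ½ · t · |ΔQ| = ½ · 27 · 64.8 = €874.8.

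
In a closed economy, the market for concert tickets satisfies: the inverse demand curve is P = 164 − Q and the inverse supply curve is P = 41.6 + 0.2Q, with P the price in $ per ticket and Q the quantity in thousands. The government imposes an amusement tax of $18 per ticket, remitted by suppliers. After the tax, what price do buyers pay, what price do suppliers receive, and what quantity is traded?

Buyers pay $77; suppliers receive $59; quantity = 87.

Rewrite in direct form: Qd = 164 − P and Qs = 5P − 208.
Before the tax: set 164 − P = 5P − 208 → P* = $62, Q* = 102.
With the tax collected from suppliers, supply shifts: Qs = 5(P − 18) − 208.
Solving gives Q = 87 with buyers paying $77 and suppliers receiving $59 (the $18 wedge).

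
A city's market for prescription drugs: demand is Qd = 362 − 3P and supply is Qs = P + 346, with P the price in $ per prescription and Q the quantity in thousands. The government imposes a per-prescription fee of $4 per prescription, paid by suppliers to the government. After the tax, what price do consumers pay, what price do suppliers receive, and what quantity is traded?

Consumers pay $5; suppliers receive $1; quantity = 347.

Before the tax: set 362 − 3P = P + 346 → P* = $4, Q* = 350.
With the tax collected from suppliers, supply shifts: Qs = (P − 4) + 346.
Solving gives Q = 347 with consumers paying $5 and suppliers receiving $1 (the $4 wedge).
The less price-elastic side of the market bears the larger share of a per-unit tax.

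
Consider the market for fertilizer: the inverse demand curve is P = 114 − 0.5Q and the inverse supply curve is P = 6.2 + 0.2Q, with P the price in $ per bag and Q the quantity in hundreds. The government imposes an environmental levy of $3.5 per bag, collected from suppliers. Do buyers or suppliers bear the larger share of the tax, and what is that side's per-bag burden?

Rewrite in direct form: Qd = 228 − 2P and Qs = 5P − 31.
Before the tax: set 228 − 2P = 5P − 31 → P* = $37, Q* = 154.
With the tax collected from suppliers, supply shifts: Qs = 5(P − 3.5) − 31.
New equilibrium: buyers pay $39.5, suppliers receive $36, Q = 149. (Wedge: Pb − Ps = 3.5.)
Per-bag burden: buyers $2.5, suppliers $1.
Buyers take the larger share because demand is less price-elastic here (demand slope 2 vs supply slope 5).
The less price-elastic side of the market bears the larger share of a per-unit tax.

Buyers bear the larger share: $2.5 per bag.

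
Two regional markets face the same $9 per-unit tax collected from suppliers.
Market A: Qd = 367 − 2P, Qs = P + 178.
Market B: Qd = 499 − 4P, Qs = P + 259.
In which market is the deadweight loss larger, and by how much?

Market A: pre-tax P* = $63, Q* = 241; post-tax Q = 235; deadweight loss = $27.
Market B: pre-tax P* = $48, Q* = 307; post-tax Q = 299.8; deadweight loss = $32.4.
Difference: $27 vs $32.4 → market B is larger by $5.4.

Market B, by $5.4.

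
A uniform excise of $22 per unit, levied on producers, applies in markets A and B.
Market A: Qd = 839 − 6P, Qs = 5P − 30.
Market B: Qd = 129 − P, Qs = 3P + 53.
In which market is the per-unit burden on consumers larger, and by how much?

Market B, by $6.5.

Market A: pre-tax P* = $79, Q* = 365; post-tax Q = 305; per-unit burden on consumers = $10.
Market B: pre-tax P* = $19, Q* = 110; post-tax Q = 93.5; per-unit burden on consumers = $16.5.
Difference: $10 vs $16.5 → market B is larger by $6.5.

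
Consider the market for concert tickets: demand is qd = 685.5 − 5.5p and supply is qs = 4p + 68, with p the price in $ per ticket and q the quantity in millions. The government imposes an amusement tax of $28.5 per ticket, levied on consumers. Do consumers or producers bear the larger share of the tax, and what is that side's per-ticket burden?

Producers bear the larger share: $16.5 per ticket.

Without the tax, 685.5 − 5.5p = 4p + 68 gives 9.5p = 617.5, so p* = $65 and q* = 328.
With the tax collected from consumers, demand (in seller-price terms) shifts: qd = 685.5 − 5.5(p + 28.5).
New equilibrium: consumers pay $77, producers receive $48.5, q = 262. (Wedge: pb − ps = 28.5.)
Per-ticket burden: consumers $12, producers $16.5.
Producers take the larger share because supply is less price-elastic here (demand slope 5.5 vs supply slope 4).
The less price-elastic side of the market bears the larger share of a per-unit tax.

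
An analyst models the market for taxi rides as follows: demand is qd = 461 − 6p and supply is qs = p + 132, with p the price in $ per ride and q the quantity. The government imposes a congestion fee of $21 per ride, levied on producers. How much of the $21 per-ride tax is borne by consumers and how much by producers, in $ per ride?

Before the tax: set 461 − 6p = p + 132 → p* = $47, q* = 179.
With the tax collected from producers, supply shifts: qs = (p − 21) + 132.
New equilibrium: consumers pay $50, producers receive $29, q = 161. (Wedge: pb − ps = 21.)
Burden on consumers: $3; on producers: $18. (They sum to $21.)
The less price-elastic side of the market bears the larger share of a per-unit tax.

Consumers bear $3 per ride; producers bear $18 per ride.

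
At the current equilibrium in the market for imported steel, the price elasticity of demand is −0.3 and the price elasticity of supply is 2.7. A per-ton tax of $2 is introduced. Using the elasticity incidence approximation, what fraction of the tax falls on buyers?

Buyers' share ≈ 0.9.

Incidence ratio: buyers' share ≈ εs / (εs + |εd|) = 2.7 / (2.7 + 0.3) = 0.9.
Supply is the more elastic side, so buyers bear the larger share.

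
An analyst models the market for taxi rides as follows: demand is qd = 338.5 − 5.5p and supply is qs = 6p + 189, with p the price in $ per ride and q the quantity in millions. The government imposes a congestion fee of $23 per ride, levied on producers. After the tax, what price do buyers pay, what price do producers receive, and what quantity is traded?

Buyers pay $25; producers receive $2; quantity = 201.

Without the tax, 338.5 − 5.5p = 6p + 189 gives 11.5p = 149.5, so p* = $13 and q* = 267.
With the tax collected from producers, supply shifts: qs = 6(p − 23) + 189.
Solving gives q = 201 with buyers paying $25 and producers receiving $2 (the $23 wedge).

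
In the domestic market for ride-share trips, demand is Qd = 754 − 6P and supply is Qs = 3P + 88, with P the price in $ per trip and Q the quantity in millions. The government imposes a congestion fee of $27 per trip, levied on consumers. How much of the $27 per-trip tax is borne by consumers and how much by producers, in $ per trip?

Without the tax, 754 − 6P = 3P + 88 gives 9P = 666, so P* = $74 and Q* = 310.
With the tax collected from consumers, demand (in seller-price terms) shifts: Qd = 754 − 6(P + 27).
Solving gives Q = 256 with consumers paying $83 and producers receiving $56 (the $27 wedge).
Burden on consumers: $9; on producers: $18. (They sum to $27.)
The less price-elastic side of the market bears the larger share of a per-unit tax.

Consumers bear $9 per trip; producers bear $18 per trip.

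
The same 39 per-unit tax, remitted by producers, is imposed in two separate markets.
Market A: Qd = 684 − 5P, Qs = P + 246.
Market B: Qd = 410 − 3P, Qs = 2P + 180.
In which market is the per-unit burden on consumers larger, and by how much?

Market B, by 9.1.

Market A: pre-tax P* = 73, Q* = 319; post-tax Q = 286.5; per-unit burden on consumers = 6.5.
Market B: pre-tax P* = 46, Q* = 272; post-tax Q = 225.2; per-unit burden on consumers = 15.6.
Difference: 6.5 vs 15.6 → market B is larger by 9.1.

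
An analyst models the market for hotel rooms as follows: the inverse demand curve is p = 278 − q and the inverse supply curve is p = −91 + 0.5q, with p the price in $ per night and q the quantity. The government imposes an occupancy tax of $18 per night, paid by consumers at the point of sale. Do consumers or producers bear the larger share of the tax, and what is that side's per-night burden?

Inverting to q(p) form: qd = 278 − p; qs = 2p + 182.
Before the tax: set 278 − p = 2p + 182 → p* = $32, q* = 246.
With the tax collected from consumers, demand (in seller-price terms) shifts: qd = 278 − (p + 18).
New equilibrium: consumers pay $44, producers receive $26, q = 234. (Wedge: pb − ps = 18.)
Per-night burden: consumers $12, producers $6.
Consumers take the larger share because demand is less price-elastic here (demand slope 1 vs supply slope 2).

Consumers bear the larger share: $12 per night.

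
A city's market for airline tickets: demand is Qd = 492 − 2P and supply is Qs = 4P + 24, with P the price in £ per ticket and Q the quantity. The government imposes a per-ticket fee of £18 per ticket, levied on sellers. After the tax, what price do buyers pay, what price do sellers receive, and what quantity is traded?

Before the tax: set 492 − 2P = 4P + 24 → P* = £78, Q* = 336.
With the tax collected from sellers, supply shifts: Qs = 4(P − 18) + 24.
New equilibrium: buyers pay £90, sellers receive £72, Q = 312. (Wedge: Pb − Ps = 18.)

Buyers pay £90; sellers receive £72; quantity = 312.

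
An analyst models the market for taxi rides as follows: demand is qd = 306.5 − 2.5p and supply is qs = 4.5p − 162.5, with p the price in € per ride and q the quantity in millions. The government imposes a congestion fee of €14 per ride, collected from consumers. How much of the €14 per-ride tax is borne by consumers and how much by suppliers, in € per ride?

Before the tax: set 306.5 − 2.5p = 4.5p − 162.5 → p* = €67, q* = 139.
With the tax collected from consumers, demand (in seller-price terms) shifts: qd = 306.5 − 2.5(p + 14).
Solving gives q = 116.5 with consumers paying €76 and suppliers receiving €62 (the €14 wedge).
Burden on consumers: €9; on suppliers: €5. (They sum to €14.)
The less price-elastic side of the market bears the larger share of a per-unit tax.

Consumers bear €9 per ride; suppliers bear €5 per ride.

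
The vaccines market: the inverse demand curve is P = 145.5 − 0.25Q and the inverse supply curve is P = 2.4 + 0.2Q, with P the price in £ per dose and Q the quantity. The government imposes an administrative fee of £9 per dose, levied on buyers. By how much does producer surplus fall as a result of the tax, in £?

Rewrite in direct form: Qd = 582 − 4P and Qs = 5P − 12.
Before the tax: set 582 − 4P = 5P − 12 → P* = £66, Q* = 318.
With the tax collected from buyers, demand (in seller-price terms) shifts: Qd = 582 − 4(P + 9).
New equilibrium: buyers pay £71, suppliers receive £62, Q = 298. (Wedge: Pb − Ps = 9.)
ΔPS is the trapezoid between Q = 298 and Q = 318 of height £4: ½ · (318 + 298) · 4 = £1232.

Producer surplus falls by £1232.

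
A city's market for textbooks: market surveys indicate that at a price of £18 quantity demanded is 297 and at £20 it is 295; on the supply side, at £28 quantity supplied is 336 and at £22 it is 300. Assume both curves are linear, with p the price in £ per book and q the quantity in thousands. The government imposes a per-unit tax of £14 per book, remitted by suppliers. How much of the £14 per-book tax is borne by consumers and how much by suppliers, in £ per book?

Demand slope: (295 − 297)/(20 − 18) = -1, so qd = 315 − p.
Supply slope: (300 − 336)/(22 − 28) = 6, so qs = 6p + 168.
Without the tax, 315 − p = 6p + 168 gives 7p = 147, so p* = £21 and q* = 294.
With the tax collected from suppliers, supply shifts: qs = 6(p − 14) + 168.
New equilibrium: consumers pay £33, suppliers receive £19, q = 282. (Wedge: pb − ps = 14.)
Burden on consumers: £12; on suppliers: £2. (They sum to £14.)

Consumers bear £12 per book; suppliers bear £2 per book.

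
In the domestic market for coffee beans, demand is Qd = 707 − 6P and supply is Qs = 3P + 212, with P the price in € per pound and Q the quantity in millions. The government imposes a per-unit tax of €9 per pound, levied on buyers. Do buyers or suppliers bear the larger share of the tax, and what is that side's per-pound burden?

Suppliers bear the larger share: €6 per pound.

Without the tax, 707 − 6P = 3P + 212 gives 9P = 495, so P* = €55 and Q* = 377.
With the tax collected from buyers, demand (in seller-price terms) shifts: Qd = 707 − 6(P + 9).
New equilibrium: buyers pay €58, suppliers receive €49, Q = 359. (Wedge: Pb − Ps = 9.)
Per-pound burden: buyers €3, suppliers €6.
Suppliers take the larger share because supply is less price-elastic here (demand slope 6 vs supply slope 3).
The less price-elastic side of the market bears the larger share of a per-unit tax.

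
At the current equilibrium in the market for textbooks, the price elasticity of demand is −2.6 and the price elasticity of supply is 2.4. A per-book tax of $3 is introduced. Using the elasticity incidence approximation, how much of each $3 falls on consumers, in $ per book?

Incidence ratio: consumers' share ≈ εs / (εs + |εd|) = 2.4 / (2.4 + 2.6) = 0.48.
So consumers bear ≈ 0.48 × $3 = $1.44; sellers bear $1.56.

Consumers bear ≈ $1.44 per book.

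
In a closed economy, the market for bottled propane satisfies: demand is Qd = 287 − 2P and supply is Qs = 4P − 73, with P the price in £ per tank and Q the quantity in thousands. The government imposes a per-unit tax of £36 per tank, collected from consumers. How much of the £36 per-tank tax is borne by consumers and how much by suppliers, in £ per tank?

Consumers bear £24 per tank; suppliers bear £12 per tank.

Before the tax: set 287 − 2P = 4P − 73 → P* = £60, Q* = 167.
With the tax collected from consumers, demand (in seller-price terms) shifts: Qd = 287 − 2(P + 36).
Solving gives Q = 119 with consumers paying £84 and suppliers receiving £48 (the £36 wedge).
Burden on consumers: £24; on suppliers: £12. (They sum to £36.)
The less price-elastic side of the market bears the larger share of a per-unit tax.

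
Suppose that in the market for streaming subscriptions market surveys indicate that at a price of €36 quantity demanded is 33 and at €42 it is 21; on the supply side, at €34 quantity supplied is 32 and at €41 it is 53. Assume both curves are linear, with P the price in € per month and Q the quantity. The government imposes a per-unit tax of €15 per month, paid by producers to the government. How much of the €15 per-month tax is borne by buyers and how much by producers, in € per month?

Buyers bear €9 per month; producers bear €6 per month.

Demand slope: (21 − 33)/(42 − 36) = -2, so Qd = 105 − 2P.
Supply slope: (53 − 32)/(41 − 34) = 3, so Qs = 3P − 70.
Before the tax: set 105 − 2P = 3P − 70 → P* = €35, Q* = 35.
With the tax collected from producers, supply shifts: Qs = 3(P − 15) − 70.
Solving gives Q = 17 with buyers paying €44 and producers receiving €29 (the €15 wedge).
Burden on buyers: €9; on producers: €6. (They sum to €15.)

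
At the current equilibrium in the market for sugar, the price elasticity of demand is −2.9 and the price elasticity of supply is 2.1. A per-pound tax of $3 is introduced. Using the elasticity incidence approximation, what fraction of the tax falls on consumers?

Incidence ratio: consumers' share ≈ εs / (εs + |εd|) = 2.1 / (2.1 + 2.9) = 0.42.
Supply is the less elastic side, so consumers bear the smaller share.

Consumers' share ≈ 0.42.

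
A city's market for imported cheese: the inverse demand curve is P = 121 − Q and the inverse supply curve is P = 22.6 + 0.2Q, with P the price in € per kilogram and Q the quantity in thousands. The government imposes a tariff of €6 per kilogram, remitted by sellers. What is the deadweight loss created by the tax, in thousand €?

Deadweight loss = €15 thousand.

Rewrite in direct form: Qd = 121 − P and Qs = 5P − 113.
Without the tax, 121 − P = 5P − 113 gives 6P = 234, so P* = €39 and Q* = 82.
With the tax collected from sellers, supply shifts: Qs = 5(P − 6) − 113.
Solving gives Q = 77 with buyers paying €44 and sellers receiving €38 (the €6 wedge).
Quantity falls by |ΔQ| = |82 − 77| = 5.
DWL = ½ · t · |ΔQ| = ½ · 6 · 5 = €15.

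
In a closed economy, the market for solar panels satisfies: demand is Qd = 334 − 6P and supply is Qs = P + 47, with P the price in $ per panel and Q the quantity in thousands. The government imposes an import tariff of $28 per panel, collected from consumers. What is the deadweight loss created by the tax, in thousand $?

Without the tax, 334 − 6P = P + 47 gives 7P = 287, so P* = $41 and Q* = 88.
With the tax collected from consumers, demand (in seller-price terms) shifts: Qd = 334 − 6(P + 28).
Solving gives Q = 64 with consumers paying $45 and producers receiving $17 (the $28 wedge).
Quantity falls by |ΔQ| = |88 − 64| = 24.
DWL = ½ · t · |ΔQ| = ½ · 28 · 24 = $336.

Deadweight loss = $336 thousand.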